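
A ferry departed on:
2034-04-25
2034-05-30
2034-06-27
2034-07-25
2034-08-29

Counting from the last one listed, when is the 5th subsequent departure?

All Tuesdays; the gaps (35, 28, 28, 35) vary with month length.
This is the last Tuesday of each month.
Last Tuesday of September 2034: 2034-09-26.
Last Tuesday of October 2034: 2034-10-31.
Last Tuesday of November 2034: 2034-11-28.
December 2034 ends with Tuesday 2034-12-26.
Last Tuesday of January 2035: 2035-01-30.

2035-01-30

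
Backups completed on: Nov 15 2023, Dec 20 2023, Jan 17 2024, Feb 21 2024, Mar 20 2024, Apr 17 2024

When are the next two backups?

Gaps: 35, 28, 35, 28, 28 days — a mix of 28 and 35. Every date is a Wednesday.
Each is the 3rd Wednesday of its month.
May 2024 — 3rd Wednesday is May 15 2024.
3rd Wednesday of June 2024: Jun 19 2024.

May 15 2024, Jun 19 2024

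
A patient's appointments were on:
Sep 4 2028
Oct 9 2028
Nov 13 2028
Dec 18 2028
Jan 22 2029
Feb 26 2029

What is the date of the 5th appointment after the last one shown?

The spacing is 35, 35, 35, 35, 35 days — always 35 days.
Feb 26 2029 + 35 days = Apr 2 2029.
Apr 2 2029 + 35 days = May 7 2029.
May 7 2029 + 35 days = Jun 11 2029.
Jun 11 2029 + 35 days = Jul 16 2029.
Jul 16 2029 + 35 days = Aug 20 2029.

Aug 20 2029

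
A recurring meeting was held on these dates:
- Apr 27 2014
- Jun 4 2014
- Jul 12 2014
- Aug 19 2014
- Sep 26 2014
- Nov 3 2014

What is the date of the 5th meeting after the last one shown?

May 12 2015

Gaps between consecutive events: 38, 38, 38, 38, 38 days — a constant 38-day interval.
Nov 3 2014 + 38 days = Dec 11 2014.
Dec 11 2014 + 38 days = Jan 18 2015.
Jan 18 2015 + 38 days = Feb 25 2015.
Feb 25 2015 + 38 days = Apr 4 2015.
Apr 4 2015 + 38 days = May 12 2015.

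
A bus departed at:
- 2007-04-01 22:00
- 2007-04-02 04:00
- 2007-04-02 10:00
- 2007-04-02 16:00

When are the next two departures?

2007-04-02 22:00, 2007-04-03 04:00

The interval is a steady 6 hours (6, 6, 6).
2007-04-02 16:00 + 6 h = 2007-04-02 22:00.
2007-04-02 22:00 + 6 h = 2007-04-03 04:00.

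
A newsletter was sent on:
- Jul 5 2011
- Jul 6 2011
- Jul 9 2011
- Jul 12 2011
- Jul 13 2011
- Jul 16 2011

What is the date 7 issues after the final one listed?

Aug 2 2011

Gaps: 1, 3, 3, 1, 3 days — not constant, but cyclic with period 3.
The events fall on every Tuesday, Wednesday and Saturday.
Next Tuesday: Jul 19 2011.
The following Wednesday is Jul 20 2011.
Next Saturday: Jul 23 2011.
Next Tuesday: Jul 26 2011.
The following Wednesday is Jul 27 2011.
Next Saturday: Jul 30 2011.
The following Tuesday is Aug 2 2011.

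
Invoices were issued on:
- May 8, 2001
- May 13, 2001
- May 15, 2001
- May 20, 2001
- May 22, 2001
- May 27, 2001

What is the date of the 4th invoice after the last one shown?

Every event lands on a Tuesday or Sunday (gaps cycle 5, 2, 5, 2, 5).
So the schedule is: every Tuesday and Sunday.
Next Tuesday: May 29, 2001.
Next Sunday: June 3, 2001.
The following Tuesday is June 5, 2001.
Next Sunday: June 10, 2001.

June 10, 2001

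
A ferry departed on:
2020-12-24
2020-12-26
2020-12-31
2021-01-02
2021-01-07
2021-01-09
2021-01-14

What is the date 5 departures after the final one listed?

Every event lands on a Thursday or Saturday (gaps cycle 2, 5, 2, 5, 2, 5).
So the schedule is: every Thursday and Saturday.
The following Saturday is 2021-01-16.
Next Thursday: 2021-01-21.
Next Saturday: 2021-01-23.
Next Thursday: 2021-01-28.
Next Saturday: 2021-01-30.

2021-01-30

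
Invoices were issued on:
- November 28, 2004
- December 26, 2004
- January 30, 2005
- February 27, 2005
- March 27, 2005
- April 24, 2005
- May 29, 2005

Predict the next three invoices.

Every date is a Sunday; gaps 28, 35, 28, 28, 28, 35 days.
Each is the last Sunday of its month (at least one falls on the 29th or later, ruling out '4th Sunday').
June 2005 ends with Sunday June 26, 2005.
Last Sunday of July 2005: July 31, 2005.
August 2005 ends with Sunday August 28, 2005.

June 26, 2005; July 31, 2005; August 28, 2005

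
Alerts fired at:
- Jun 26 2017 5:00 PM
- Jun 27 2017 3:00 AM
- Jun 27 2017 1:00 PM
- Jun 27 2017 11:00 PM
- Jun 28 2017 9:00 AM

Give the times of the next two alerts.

Spacing: 10, 10, 10, 10 h — constant 10 h.
Jun 28 2017 9:00 AM + 10 h = Jun 28 2017 7:00 PM.
Jun 28 2017 7:00 PM + 10 h = Jun 29 2017 5:00 AM.

Jun 28 2017 7:00 PM, Jun 29 2017 5:00 AM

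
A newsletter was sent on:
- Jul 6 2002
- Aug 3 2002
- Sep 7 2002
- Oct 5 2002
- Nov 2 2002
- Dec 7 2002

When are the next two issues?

These are Saturdays at 28- or 35-day spacing (28, 35, 28, 28, 35).
The pattern: 1st Saturday of the month.
January 2003 — 1st Saturday is Jan 4 2003.
1st Saturday of February 2003: Feb 1 2003.

Jan 4 2003, Feb 1 2003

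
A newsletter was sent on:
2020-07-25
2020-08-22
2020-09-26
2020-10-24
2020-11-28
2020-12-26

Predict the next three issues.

2021-01-23, 2021-02-27, 2021-03-27

Gaps: 28, 35, 28, 35, 28 days — a mix of 28 and 35. Every date is a Saturday.
Each is the 4th Saturday of its month.
January 2021 — 4th Saturday is 2021-01-23.
4th Saturday of February 2021: 2021-02-27.
4th Saturday of March 2021: 2021-03-27.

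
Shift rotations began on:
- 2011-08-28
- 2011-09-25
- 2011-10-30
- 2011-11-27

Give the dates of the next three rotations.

These are Sundays with 28, 35, 28-day gaps.
Each is the final Sunday of its month — 2011-10-30 is past the 28th, so '4th Sunday' doesn't fit.
December 2011 ends with Sunday 2011-12-25.
Last Sunday of January 2012: 2012-01-29.
Last Sunday of February 2012: 2012-02-26.

2011-12-25, 2012-01-29, 2012-02-26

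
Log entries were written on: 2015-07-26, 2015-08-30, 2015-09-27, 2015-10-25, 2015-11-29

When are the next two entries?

All Sundays; the gaps (35, 28, 28, 35) vary with month length.
This is the last Sunday of each month.
Last Sunday of December 2015: 2015-12-27.
Last Sunday of January 2016: 2016-01-31.

2015-12-27, 2016-01-31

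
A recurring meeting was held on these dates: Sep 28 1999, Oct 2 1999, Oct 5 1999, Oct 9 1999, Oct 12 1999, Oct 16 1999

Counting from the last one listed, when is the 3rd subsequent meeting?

Oct 26 1999

The gap pattern 4, 3, 4, 3, 4 repeats every 2 events.
These are the Tuesdays and Saturdays of each week.
Next Tuesday: Oct 19 1999.
The following Saturday is Oct 23 1999.
The following Tuesday is Oct 26 1999.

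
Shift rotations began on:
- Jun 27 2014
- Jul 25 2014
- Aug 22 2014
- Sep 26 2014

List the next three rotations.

Oct 24 2014, Nov 28 2014, Dec 26 2014

All dates are Fridays, 28, 28, 35 days apart.
Specifically, the 4th Friday of each month.
4th Friday of October 2014: Oct 24 2014.
4th Friday of November 2014: Nov 28 2014.
4th Friday of December 2014: Dec 26 2014.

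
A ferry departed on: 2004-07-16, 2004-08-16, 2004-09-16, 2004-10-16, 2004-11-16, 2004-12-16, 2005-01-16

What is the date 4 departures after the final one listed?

2005-05-16

Gaps: 31, 31, 30, 31, 30, 31 days — not constant. Every event is on the 16th of the month.
Pattern: the 16th of each month.
February 2005: 2005-02-16.
March 2005: 2005-03-16.
Next: April 2005 → 2005-04-16.
May 2005: 2005-05-16.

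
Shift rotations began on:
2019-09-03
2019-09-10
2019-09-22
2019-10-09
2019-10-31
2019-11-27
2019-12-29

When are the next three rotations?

2020-02-04, 2020-03-17, 2020-05-03

The spacing grows by 5 each time: 7, 12, 17, 22, 27, 32 days.
Next gap: 37 days. 2019-12-29 + 37 days = 2020-02-04.
Next gap: 42 days. 2020-02-04 + 42 days = 2020-03-17.
Next gap: 47 days. 2020-03-17 + 47 days = 2020-05-03.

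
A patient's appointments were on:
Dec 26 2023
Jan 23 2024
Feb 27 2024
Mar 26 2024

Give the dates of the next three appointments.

Gaps: 28, 35, 28 days — a mix of 28 and 35. Every date is a Tuesday.
Each is the 4th Tuesday of its month.
4th Tuesday of April 2024: Apr 23 2024.
4th Tuesday of May 2024: May 28 2024.
4th Tuesday of June 2024: Jun 25 2024.

Apr 23 2024, May 28 2024, Jun 25 2024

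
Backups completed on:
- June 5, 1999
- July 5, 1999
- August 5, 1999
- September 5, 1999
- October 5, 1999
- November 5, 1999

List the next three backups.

Each date is the 5th; the gaps (30, 31, 31, 30, 31) track the month lengths.
The rule is the 5th of each month.
December 1999: December 5, 1999.
Next: January 2000 → January 5, 2000.
February 2000: February 5, 2000.

December 5, 1999; January 5, 2000; February 5, 2000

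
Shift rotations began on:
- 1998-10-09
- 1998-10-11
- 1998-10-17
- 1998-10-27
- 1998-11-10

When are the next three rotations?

Gaps: 2, 6, 10, 14 days — each gap is 4 larger than the previous one.
Next gap: 18 days. 1998-11-10 + 18 days = 1998-11-28.
Next gap: 22 days. 1998-11-28 + 22 days = 1998-12-20.
Next gap: 26 days. 1998-12-20 + 26 days = 1999-01-15.

1998-11-28, 1998-12-20, 1999-01-15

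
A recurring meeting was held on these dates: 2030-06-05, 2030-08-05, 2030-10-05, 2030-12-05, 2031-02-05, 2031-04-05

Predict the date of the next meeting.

2031-06-05

The day-of-month is always 5 (61, 61, 61, 62, 59 days between events).
So this recurs on the 5th of every 2 months.
Next: June 2031 → 2031-06-05.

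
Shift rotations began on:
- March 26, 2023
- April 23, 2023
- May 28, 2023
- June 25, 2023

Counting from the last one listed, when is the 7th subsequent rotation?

All dates are Sundays, 28, 35, 28 days apart.
Specifically, the 4th Sunday of each month.
July 2023 — 4th Sunday is July 23, 2023.
August 2023 — 4th Sunday is August 27, 2023.
4th Sunday of September 2023: September 24, 2023.
4th Sunday of October 2023: October 22, 2023.
4th Sunday of November 2023: November 26, 2023.
December 2023 — 4th Sunday is December 24, 2023.
January 2024 — 4th Sunday is January 28, 2024.

January 28, 2024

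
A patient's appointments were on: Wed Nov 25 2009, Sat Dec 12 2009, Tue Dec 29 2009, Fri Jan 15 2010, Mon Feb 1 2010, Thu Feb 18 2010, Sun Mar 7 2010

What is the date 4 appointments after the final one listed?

Fri May 14 2010

The spacing is 17, 17, 17, 17, 17, 17 days — always 17 days.
Sun Mar 7 2010 + 17 days = Wed Mar 24 2010.
Wed Mar 24 2010 + 17 days = Sat Apr 10 2010.
Sat Apr 10 2010 + 17 days = Tue Apr 27 2010.
Tue Apr 27 2010 + 17 days = Fri May 14 2010.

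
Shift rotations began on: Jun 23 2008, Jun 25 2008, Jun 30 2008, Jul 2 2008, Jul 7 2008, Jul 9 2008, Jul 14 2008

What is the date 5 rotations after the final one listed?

Jul 30 2008

The gap pattern 2, 5, 2, 5, 2, 5 repeats every 2 events.
These are the Mondays and Wednesdays of each week.
The following Wednesday is Jul 16 2008.
The following Monday is Jul 21 2008.
Next Wednesday: Jul 23 2008.
The following Monday is Jul 28 2008.
The following Wednesday is Jul 30 2008.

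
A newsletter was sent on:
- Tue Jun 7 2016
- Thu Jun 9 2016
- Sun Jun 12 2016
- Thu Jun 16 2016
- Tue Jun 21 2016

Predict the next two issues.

The spacing grows by 1 each time: 2, 3, 4, 5 days.
Next gap: 6 days. Tue Jun 21 2016 + 6 days = Mon Jun 27 2016.
Next gap: 7 days. Mon Jun 27 2016 + 7 days = Mon Jul 4 2016.

Mon Jun 27 2016, Mon Jul 4 2016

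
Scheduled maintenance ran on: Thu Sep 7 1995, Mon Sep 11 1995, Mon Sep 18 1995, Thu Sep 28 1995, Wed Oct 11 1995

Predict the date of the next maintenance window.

Fri Oct 27 1995

Intervals are 4, 7, 10, 13 days — an arithmetic progression with common difference 3.
Next gap: 16 days. Wed Oct 11 1995 + 16 days = Fri Oct 27 1995.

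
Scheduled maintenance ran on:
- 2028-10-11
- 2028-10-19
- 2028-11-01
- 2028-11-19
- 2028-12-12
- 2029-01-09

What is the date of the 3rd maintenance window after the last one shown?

2029-05-03

Intervals are 8, 13, 18, 23, 28 days — an arithmetic progression with common difference 5.
Next gap: 33 days. 2029-01-09 + 33 days = 2029-02-11.
Next gap: 38 days. 2029-02-11 + 38 days = 2029-03-21.
Next gap: 43 days. 2029-03-21 + 43 days = 2029-05-03.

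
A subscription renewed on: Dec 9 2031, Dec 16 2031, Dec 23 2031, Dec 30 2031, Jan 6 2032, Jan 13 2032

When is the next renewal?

Every event comes 7 days after the last (7, 7, 7, 7, 7).
Jan 13 2032 + 7 days = Jan 20 2032.

Jan 20 2032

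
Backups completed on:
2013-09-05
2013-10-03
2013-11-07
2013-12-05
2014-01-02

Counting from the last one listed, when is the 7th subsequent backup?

2014-08-07

These are Thursdays at 28- or 35-day spacing (28, 35, 28, 28).
The pattern: 1st Thursday of the month.
February 2014 — 1st Thursday is 2014-02-06.
March 2014 — 1st Thursday is 2014-03-06.
1st Thursday of April 2014: 2014-04-03.
May 2014 — 1st Thursday is 2014-05-01.
June 2014 — 1st Thursday is 2014-06-05.
1st Thursday of July 2014: 2014-07-03.
1st Thursday of August 2014: 2014-08-07.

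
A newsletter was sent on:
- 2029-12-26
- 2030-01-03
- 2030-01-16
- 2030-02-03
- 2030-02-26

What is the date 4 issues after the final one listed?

The spacing grows by 5 each time: 8, 13, 18, 23 days.
Next gap: 28 days. 2030-02-26 + 28 days = 2030-03-26.
Next gap: 33 days. 2030-03-26 + 33 days = 2030-04-28.
Next gap: 38 days. 2030-04-28 + 38 days = 2030-06-05.
Next gap: 43 days. 2030-06-05 + 43 days = 2030-07-18.

2030-07-18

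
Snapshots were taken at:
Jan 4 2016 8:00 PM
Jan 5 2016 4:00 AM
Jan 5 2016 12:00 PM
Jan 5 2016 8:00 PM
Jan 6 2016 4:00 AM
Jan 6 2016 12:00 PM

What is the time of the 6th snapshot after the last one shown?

Jan 8 2016 12:00 PM

Spacing: 8, 8, 8, 8, 8 h — constant 8 h.
Jan 6 2016 12:00 PM + 8 h = Jan 6 2016 8:00 PM.
Jan 6 2016 8:00 PM + 8 h = Jan 7 2016 4:00 AM.
Jan 7 2016 4:00 AM + 8 h = Jan 7 2016 12:00 PM.
Jan 7 2016 12:00 PM + 8 h = Jan 7 2016 8:00 PM.
Jan 7 2016 8:00 PM + 8 h = Jan 8 2016 4:00 AM.
Jan 8 2016 4:00 AM + 8 h = Jan 8 2016 12:00 PM.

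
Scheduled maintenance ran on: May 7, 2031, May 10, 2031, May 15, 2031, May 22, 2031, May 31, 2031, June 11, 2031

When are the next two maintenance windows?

The spacing grows by 2 each time: 3, 5, 7, 9, 11 days.
Next gap: 13 days. June 11, 2031 + 13 days = June 24, 2031.
Next gap: 15 days. June 24, 2031 + 15 days = July 9, 2031.

June 24, 2031; July 9, 2031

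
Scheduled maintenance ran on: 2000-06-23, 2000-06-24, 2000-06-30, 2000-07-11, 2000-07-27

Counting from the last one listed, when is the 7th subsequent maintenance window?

2001-04-05

Gaps: 1, 6, 11, 16 days — each gap is 5 larger than the previous one.
Next gap: 21 days. 2000-07-27 + 21 days = 2000-08-17.
Next gap: 26 days. 2000-08-17 + 26 days = 2000-09-12.
Next gap: 31 days. 2000-09-12 + 31 days = 2000-10-13.
Next gap: 36 days. 2000-10-13 + 36 days = 2000-11-18.
Next gap: 41 days. 2000-11-18 + 41 days = 2000-12-29.
Next gap: 46 days. 2000-12-29 + 46 days = 2001-02-13.
Next gap: 51 days. 2001-02-13 + 51 days = 2001-04-05.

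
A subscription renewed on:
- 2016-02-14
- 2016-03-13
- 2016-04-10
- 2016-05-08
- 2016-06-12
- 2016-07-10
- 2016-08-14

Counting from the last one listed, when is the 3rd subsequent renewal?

These are Sundays at 28- or 35-day spacing (28, 28, 28, 35, 28, 35).
The pattern: 2nd Sunday of the month.
September 2016 — 2nd Sunday is 2016-09-11.
2nd Sunday of October 2016: 2016-10-09.
November 2016 — 2nd Sunday is 2016-11-13.

2016-11-13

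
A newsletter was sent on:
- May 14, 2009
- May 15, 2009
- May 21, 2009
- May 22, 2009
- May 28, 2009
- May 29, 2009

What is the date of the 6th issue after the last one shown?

June 19, 2009

The gap pattern 1, 6, 1, 6, 1 repeats every 2 events.
These are the Thursdays and Fridays of each week.
The following Thursday is June 4, 2009.
Next Friday: June 5, 2009.
The following Thursday is June 11, 2009.
The following Friday is June 12, 2009.
The following Thursday is June 18, 2009.
The following Friday is June 19, 2009.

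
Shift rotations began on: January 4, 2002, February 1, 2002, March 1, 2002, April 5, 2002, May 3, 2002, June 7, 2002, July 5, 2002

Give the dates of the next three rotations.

August 2, 2002; September 6, 2002; October 4, 2002

Gaps: 28, 28, 35, 28, 35, 28 days — a mix of 28 and 35. Every date is a Friday.
Each is the 1st Friday of its month.
August 2002 — 1st Friday is August 2, 2002.
September 2002 — 1st Friday is September 6, 2002.
1st Friday of October 2002: October 4, 2002.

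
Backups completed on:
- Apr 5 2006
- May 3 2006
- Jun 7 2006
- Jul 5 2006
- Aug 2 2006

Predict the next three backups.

Sep 6 2006, Oct 4 2006, Nov 1 2006

All dates are Wednesdays, 28, 35, 28, 28 days apart.
Specifically, the 1st Wednesday of each month.
September 2006 — 1st Wednesday is Sep 6 2006.
1st Wednesday of October 2006: Oct 4 2006.
November 2006 — 1st Wednesday is Nov 1 2006.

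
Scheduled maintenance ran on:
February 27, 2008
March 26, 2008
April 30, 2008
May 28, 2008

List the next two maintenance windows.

June 25, 2008; July 30, 2008

These are Wednesdays with 28, 35, 28-day gaps.
Each is the final Wednesday of its month — April 30, 2008 is past the 28th, so '4th Wednesday' doesn't fit.
Last Wednesday of June 2008: June 25, 2008.
July 2008 ends with Wednesday July 30, 2008.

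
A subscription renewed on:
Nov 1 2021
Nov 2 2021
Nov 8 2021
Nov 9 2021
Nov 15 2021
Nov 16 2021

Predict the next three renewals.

Every event lands on a Monday or Tuesday (gaps cycle 1, 6, 1, 6, 1).
So the schedule is: every Monday and Tuesday.
The following Monday is Nov 22 2021.
The following Tuesday is Nov 23 2021.
Next Monday: Nov 29 2021.

Nov 22 2021, Nov 23 2021, Nov 29 2021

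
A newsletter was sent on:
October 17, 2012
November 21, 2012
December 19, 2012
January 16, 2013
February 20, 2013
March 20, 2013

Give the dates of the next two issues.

April 17, 2013; May 15, 2013

Gaps: 35, 28, 28, 35, 28 days — a mix of 28 and 35. Every date is a Wednesday.
Each is the 3rd Wednesday of its month.
April 2013 — 3rd Wednesday is April 17, 2013.
May 2013 — 3rd Wednesday is May 15, 2013.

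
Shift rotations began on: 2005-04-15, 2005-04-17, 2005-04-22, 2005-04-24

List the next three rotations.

2005-04-29, 2005-05-01, 2005-05-06

Gaps: 2, 5, 2 days — not constant, but cyclic with period 2.
The events fall on every Friday and Sunday.
The following Friday is 2005-04-29.
The following Sunday is 2005-05-01.
Next Friday: 2005-05-06.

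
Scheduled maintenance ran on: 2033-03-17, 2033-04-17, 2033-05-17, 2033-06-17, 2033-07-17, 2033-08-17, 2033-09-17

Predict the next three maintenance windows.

2033-10-17, 2033-11-17, 2033-12-17

The day-of-month is always 17 (31, 30, 31, 30, 31, 31 days between events).
So this recurs on the 17th of each month.
Next: October 2033 → 2033-10-17.
November 2033: 2033-11-17.
December 2033: 2033-12-17.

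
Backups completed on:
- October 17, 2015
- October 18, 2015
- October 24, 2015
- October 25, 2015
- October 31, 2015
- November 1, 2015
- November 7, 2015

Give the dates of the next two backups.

Gaps: 1, 6, 1, 6, 1, 6 days — not constant, but cyclic with period 2.
The events fall on every Saturday and Sunday.
The following Sunday is November 8, 2015.
Next Saturday: November 14, 2015.

November 8, 2015; November 14, 2015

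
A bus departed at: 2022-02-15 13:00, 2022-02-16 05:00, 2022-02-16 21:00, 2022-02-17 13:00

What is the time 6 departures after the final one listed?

2022-02-21 13:00

The interval is a steady 16 hours (16, 16, 16).
2022-02-17 13:00 + 16 h = 2022-02-18 05:00.
2022-02-18 05:00 + 16 h = 2022-02-18 21:00.
2022-02-18 21:00 + 16 h = 2022-02-19 13:00.
2022-02-19 13:00 + 16 h = 2022-02-20 05:00.
2022-02-20 05:00 + 16 h = 2022-02-20 21:00.
2022-02-20 21:00 + 16 h = 2022-02-21 13:00.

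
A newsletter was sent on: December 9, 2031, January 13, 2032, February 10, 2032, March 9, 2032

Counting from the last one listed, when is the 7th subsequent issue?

October 12, 2032

All dates are Tuesdays, 35, 28, 28 days apart.
Specifically, the 2nd Tuesday of each month.
April 2032 — 2nd Tuesday is April 13, 2032.
2nd Tuesday of May 2032: May 11, 2032.
2nd Tuesday of June 2032: June 8, 2032.
2nd Tuesday of July 2032: July 13, 2032.
August 2032 — 2nd Tuesday is August 10, 2032.
September 2032 — 2nd Tuesday is September 14, 2032.
2nd Tuesday of October 2032: October 12, 2032.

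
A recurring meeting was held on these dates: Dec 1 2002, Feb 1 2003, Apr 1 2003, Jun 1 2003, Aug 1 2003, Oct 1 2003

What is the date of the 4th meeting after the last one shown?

Jun 1 2004

Each date is the 1st; the gaps (62, 59, 61, 61, 61) track the month lengths.
The rule is the 1st of every 2 months.
Next: December 2003 → Dec 1 2003.
February 2004: Feb 1 2004.
Next: April 2004 → Apr 1 2004.
Next: June 2004 → Jun 1 2004.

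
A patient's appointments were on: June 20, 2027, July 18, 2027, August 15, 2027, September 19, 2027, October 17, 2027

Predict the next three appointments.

November 21, 2027; December 19, 2027; January 16, 2028

These are Sundays at 28- or 35-day spacing (28, 28, 35, 28).
The pattern: 3rd Sunday of the month.
3rd Sunday of November 2027: November 21, 2027.
December 2027 — 3rd Sunday is December 19, 2027.
January 2028 — 3rd Sunday is January 16, 2028.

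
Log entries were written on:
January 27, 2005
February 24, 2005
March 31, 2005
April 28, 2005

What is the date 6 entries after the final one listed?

Every date is a Thursday; gaps 28, 35, 28 days.
Each is the last Thursday of its month (at least one falls on the 29th or later, ruling out '4th Thursday').
May 2005 ends with Thursday May 26, 2005.
June 2005 ends with Thursday June 30, 2005.
Last Thursday of July 2005: July 28, 2005.
August 2005 ends with Thursday August 25, 2005.
September 2005 ends with Thursday September 29, 2005.
October 2005 ends with Thursday October 27, 2005.

October 27, 2005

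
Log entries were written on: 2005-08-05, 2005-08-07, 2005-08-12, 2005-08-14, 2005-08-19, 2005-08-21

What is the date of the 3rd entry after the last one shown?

2005-09-02

Gaps: 2, 5, 2, 5, 2 days — not constant, but cyclic with period 2.
The events fall on every Friday and Sunday.
The following Friday is 2005-08-26.
Next Sunday: 2005-08-28.
Next Friday: 2005-09-02.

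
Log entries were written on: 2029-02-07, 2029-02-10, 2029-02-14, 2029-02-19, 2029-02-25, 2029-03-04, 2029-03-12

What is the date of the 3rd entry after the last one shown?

2029-04-11

Intervals are 3, 4, 5, 6, 7, 8 days — an arithmetic progression with common difference 1.
Next gap: 9 days. 2029-03-12 + 9 days = 2029-03-21.
Next gap: 10 days. 2029-03-21 + 10 days = 2029-03-31.
Next gap: 11 days. 2029-03-31 + 11 days = 2029-04-11.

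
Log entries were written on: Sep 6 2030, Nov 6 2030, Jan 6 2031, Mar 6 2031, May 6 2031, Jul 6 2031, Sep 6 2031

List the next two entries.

Nov 6 2031, Jan 6 2032

Gaps: 61, 61, 59, 61, 61, 62 days — not constant. Every event is on the 6th of the month.
Pattern: the 6th of every 2 months.
Next: November 2031 → Nov 6 2031.
Next: January 2032 → Jan 6 2032.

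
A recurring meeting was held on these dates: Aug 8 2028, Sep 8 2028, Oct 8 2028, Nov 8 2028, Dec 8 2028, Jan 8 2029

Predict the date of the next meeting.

The day-of-month is always 8 (31, 30, 31, 30, 31 days between events).
So this recurs on the 8th of each month.
February 2029: Feb 8 2029.

Feb 8 2029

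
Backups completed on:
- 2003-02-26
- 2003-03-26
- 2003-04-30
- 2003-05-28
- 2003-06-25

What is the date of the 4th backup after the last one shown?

2003-10-29

All Wednesdays; the gaps (28, 35, 28, 28) vary with month length.
This is the last Wednesday of each month.
Last Wednesday of July 2003: 2003-07-30.
Last Wednesday of August 2003: 2003-08-27.
September 2003 ends with Wednesday 2003-09-24.
October 2003 ends with Wednesday 2003-10-29.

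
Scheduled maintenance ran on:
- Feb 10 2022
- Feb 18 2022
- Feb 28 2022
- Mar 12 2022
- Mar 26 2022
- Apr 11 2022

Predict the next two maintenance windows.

The spacing grows by 2 each time: 8, 10, 12, 14, 16 days.
Next gap: 18 days. Apr 11 2022 + 18 days = Apr 29 2022.
Next gap: 20 days. Apr 29 2022 + 20 days = May 19 2022.

Apr 29 2022, May 19 2022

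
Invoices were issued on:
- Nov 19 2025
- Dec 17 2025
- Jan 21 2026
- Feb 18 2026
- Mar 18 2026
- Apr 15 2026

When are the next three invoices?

May 20 2026, Jun 17 2026, Jul 15 2026

These are Wednesdays at 28- or 35-day spacing (28, 35, 28, 28, 28).
The pattern: 3rd Wednesday of the month.
3rd Wednesday of May 2026: May 20 2026.
3rd Wednesday of June 2026: Jun 17 2026.
3rd Wednesday of July 2026: Jul 15 2026.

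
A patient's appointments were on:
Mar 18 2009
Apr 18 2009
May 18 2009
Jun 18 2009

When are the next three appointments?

Each date is the 18th; the gaps (31, 30, 31) track the month lengths.
The rule is the 18th of each month.
Next: July 2009 → Jul 18 2009.
Next: August 2009 → Aug 18 2009.
Next: September 2009 → Sep 18 2009.

Jul 18 2009, Aug 18 2009, Sep 18 2009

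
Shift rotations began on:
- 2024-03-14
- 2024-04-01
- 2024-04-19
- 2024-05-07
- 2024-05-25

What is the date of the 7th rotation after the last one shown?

2024-09-28

Gaps between consecutive events: 18, 18, 18, 18 days — a constant 18-day interval.
2024-05-25 + 18 days = 2024-06-12.
2024-06-12 + 18 days = 2024-06-30.
2024-06-30 + 18 days = 2024-07-18.
2024-07-18 + 18 days = 2024-08-05.
2024-08-05 + 18 days = 2024-08-23.
2024-08-23 + 18 days = 2024-09-10.
2024-09-10 + 18 days = 2024-09-28.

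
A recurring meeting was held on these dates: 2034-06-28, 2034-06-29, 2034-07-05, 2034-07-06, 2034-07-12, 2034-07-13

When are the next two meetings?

2034-07-19, 2034-07-20

Gaps: 1, 6, 1, 6, 1 days — not constant, but cyclic with period 2.
The events fall on every Wednesday and Thursday.
The following Wednesday is 2034-07-19.
The following Thursday is 2034-07-20.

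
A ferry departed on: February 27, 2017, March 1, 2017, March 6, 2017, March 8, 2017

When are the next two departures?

March 13, 2017; March 15, 2017

Gaps: 2, 5, 2 days — not constant, but cyclic with period 2.
The events fall on every Monday and Wednesday.
Next Monday: March 13, 2017.
The following Wednesday is March 15, 2017.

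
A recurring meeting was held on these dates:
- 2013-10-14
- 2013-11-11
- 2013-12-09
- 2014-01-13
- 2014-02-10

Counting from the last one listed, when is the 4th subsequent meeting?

2014-06-09

All dates are Mondays, 28, 28, 35, 28 days apart.
Specifically, the 2nd Monday of each month.
2nd Monday of March 2014: 2014-03-10.
April 2014 — 2nd Monday is 2014-04-14.
May 2014 — 2nd Monday is 2014-05-12.
June 2014 — 2nd Monday is 2014-06-09.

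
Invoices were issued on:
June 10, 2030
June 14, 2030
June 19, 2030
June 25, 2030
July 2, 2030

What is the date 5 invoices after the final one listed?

August 21, 2030

Gaps: 4, 5, 6, 7 days — each gap is 1 larger than the previous one.
Next gap: 8 days. July 2, 2030 + 8 days = July 10, 2030.
Next gap: 9 days. July 10, 2030 + 9 days = July 19, 2030.
Next gap: 10 days. July 19, 2030 + 10 days = July 29, 2030.
Next gap: 11 days. July 29, 2030 + 11 days = August 9, 2030.
Next gap: 12 days. August 9, 2030 + 12 days = August 21, 2030.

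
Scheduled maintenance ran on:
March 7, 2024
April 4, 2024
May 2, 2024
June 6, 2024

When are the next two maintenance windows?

All dates are Thursdays, 28, 28, 35 days apart.
Specifically, the 1st Thursday of each month.
July 2024 — 1st Thursday is July 4, 2024.
1st Thursday of August 2024: August 1, 2024.

July 4, 2024; August 1, 2024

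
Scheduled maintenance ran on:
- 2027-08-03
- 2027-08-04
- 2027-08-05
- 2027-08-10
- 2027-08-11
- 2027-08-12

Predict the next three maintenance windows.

2027-08-17, 2027-08-18, 2027-08-19

The gap pattern 1, 1, 5, 1, 1 repeats every 3 events.
These are the Tuesdays, Wednesdays and Thursdays of each week.
Next Tuesday: 2027-08-17.
Next Wednesday: 2027-08-18.
The following Thursday is 2027-08-19.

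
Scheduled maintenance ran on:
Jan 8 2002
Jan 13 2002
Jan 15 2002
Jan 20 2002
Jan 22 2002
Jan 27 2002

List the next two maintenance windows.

Jan 29 2002, Feb 3 2002

Every event lands on a Tuesday or Sunday (gaps cycle 5, 2, 5, 2, 5).
So the schedule is: every Tuesday and Sunday.
The following Tuesday is Jan 29 2002.
The following Sunday is Feb 3 2002.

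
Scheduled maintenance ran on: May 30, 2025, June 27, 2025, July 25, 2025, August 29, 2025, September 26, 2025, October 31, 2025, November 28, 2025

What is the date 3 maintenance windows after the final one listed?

Every date is a Friday; gaps 28, 28, 35, 28, 35, 28 days.
Each is the last Friday of its month (at least one falls on the 29th or later, ruling out '4th Friday').
Last Friday of December 2025: December 26, 2025.
January 2026 ends with Friday January 30, 2026.
Last Friday of February 2026: February 27, 2026.

February 27, 2026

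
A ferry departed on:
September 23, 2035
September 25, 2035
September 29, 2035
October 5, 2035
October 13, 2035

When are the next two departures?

The spacing grows by 2 each time: 2, 4, 6, 8 days.
Next gap: 10 days. October 13, 2035 + 10 days = October 23, 2035.
Next gap: 12 days. October 23, 2035 + 12 days = November 4, 2035.

October 23, 2035; November 4, 2035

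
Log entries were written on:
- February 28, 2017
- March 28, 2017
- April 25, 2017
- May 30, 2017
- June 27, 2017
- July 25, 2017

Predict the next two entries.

Every date is a Tuesday; gaps 28, 28, 35, 28, 28 days.
Each is the last Tuesday of its month (at least one falls on the 29th or later, ruling out '4th Tuesday').
August 2017 ends with Tuesday August 29, 2017.
Last Tuesday of September 2017: September 26, 2017.

August 29, 2017; September 26, 2017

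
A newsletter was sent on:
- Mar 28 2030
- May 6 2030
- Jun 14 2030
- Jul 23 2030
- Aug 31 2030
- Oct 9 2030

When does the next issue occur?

Nov 17 2030

The spacing is 39, 39, 39, 39, 39 days — always 39 days.
Oct 9 2030 + 39 days = Nov 17 2030.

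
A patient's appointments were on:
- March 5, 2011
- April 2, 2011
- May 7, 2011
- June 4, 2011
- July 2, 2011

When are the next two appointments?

August 6, 2011; September 3, 2011

Gaps: 28, 35, 28, 28 days — a mix of 28 and 35. Every date is a Saturday.
Each is the 1st Saturday of its month.
August 2011 — 1st Saturday is August 6, 2011.
1st Saturday of September 2011: September 3, 2011.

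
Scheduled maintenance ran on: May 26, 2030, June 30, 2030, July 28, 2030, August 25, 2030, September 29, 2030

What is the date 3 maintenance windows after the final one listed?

All Sundays; the gaps (35, 28, 28, 35) vary with month length.
This is the last Sunday of each month.
October 2030 ends with Sunday October 27, 2030.
Last Sunday of November 2030: November 24, 2030.
Last Sunday of December 2030: December 29, 2030.

December 29, 2030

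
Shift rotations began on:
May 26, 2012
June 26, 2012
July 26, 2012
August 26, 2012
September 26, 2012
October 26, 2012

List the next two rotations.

November 26, 2012; December 26, 2012

Each date is the 26th; the gaps (31, 30, 31, 31, 30) track the month lengths.
The rule is the 26th of each month.
November 2012: November 26, 2012.
December 2012: December 26, 2012.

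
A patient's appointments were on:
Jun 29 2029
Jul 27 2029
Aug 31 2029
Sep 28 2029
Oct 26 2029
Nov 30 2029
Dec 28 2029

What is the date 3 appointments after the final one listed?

Mar 29 2030

All Fridays; the gaps (28, 35, 28, 28, 35, 28) vary with month length.
This is the last Friday of each month.
Last Friday of January 2030: Jan 25 2030.
February 2030 ends with Friday Feb 22 2030.
Last Friday of March 2030: Mar 29 2030.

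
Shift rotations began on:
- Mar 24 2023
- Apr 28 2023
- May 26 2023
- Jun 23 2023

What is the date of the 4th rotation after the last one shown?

All dates are Fridays, 35, 28, 28 days apart.
Specifically, the 4th Friday of each month.
July 2023 — 4th Friday is Jul 28 2023.
4th Friday of August 2023: Aug 25 2023.
4th Friday of September 2023: Sep 22 2023.
4th Friday of October 2023: Oct 27 2023.

Oct 27 2023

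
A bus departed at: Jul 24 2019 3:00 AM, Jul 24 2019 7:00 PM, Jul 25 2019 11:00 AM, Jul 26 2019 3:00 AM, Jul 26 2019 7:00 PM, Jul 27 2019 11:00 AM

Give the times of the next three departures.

Jul 28 2019 3:00 AM, Jul 28 2019 7:00 PM, Jul 29 2019 11:00 AM

The interval is a steady 16 hours (16, 16, 16, 16, 16).
Jul 27 2019 11:00 AM + 16 h = Jul 28 2019 3:00 AM.
Jul 28 2019 3:00 AM + 16 h = Jul 28 2019 7:00 PM.
Jul 28 2019 7:00 PM + 16 h = Jul 29 2019 11:00 AM.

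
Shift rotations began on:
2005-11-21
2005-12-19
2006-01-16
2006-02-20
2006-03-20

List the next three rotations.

All dates are Mondays, 28, 28, 35, 28 days apart.
Specifically, the 3rd Monday of each month.
April 2006 — 3rd Monday is 2006-04-17.
3rd Monday of May 2006: 2006-05-15.
3rd Monday of June 2006: 2006-06-19.

2006-04-17, 2006-05-15, 2006-06-19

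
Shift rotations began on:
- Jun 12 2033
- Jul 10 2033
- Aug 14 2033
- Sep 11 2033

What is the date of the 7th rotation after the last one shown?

Gaps: 28, 35, 28 days — a mix of 28 and 35. Every date is a Sunday.
Each is the 2nd Sunday of its month.
October 2033 — 2nd Sunday is Oct 9 2033.
2nd Sunday of November 2033: Nov 13 2033.
December 2033 — 2nd Sunday is Dec 11 2033.
2nd Sunday of January 2034: Jan 8 2034.
February 2034 — 2nd Sunday is Feb 12 2034.
March 2034 — 2nd Sunday is Mar 12 2034.
2nd Sunday of April 2034: Apr 9 2034.

Apr 9 2034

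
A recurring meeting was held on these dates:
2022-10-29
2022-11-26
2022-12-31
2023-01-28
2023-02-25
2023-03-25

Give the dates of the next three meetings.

2023-04-29, 2023-05-27, 2023-06-24

These are Saturdays with 28, 35, 28, 28, 28-day gaps.
Each is the final Saturday of its month — 2022-10-29 is past the 28th, so '4th Saturday' doesn't fit.
Last Saturday of April 2023: 2023-04-29.
Last Saturday of May 2023: 2023-05-27.
Last Saturday of June 2023: 2023-06-24.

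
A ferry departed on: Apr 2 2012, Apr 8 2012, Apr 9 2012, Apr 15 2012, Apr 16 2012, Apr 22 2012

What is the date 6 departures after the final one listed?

Gaps: 6, 1, 6, 1, 6 days — not constant, but cyclic with period 2.
The events fall on every Monday and Sunday.
The following Monday is Apr 23 2012.
Next Sunday: Apr 29 2012.
Next Monday: Apr 30 2012.
The following Sunday is May 6 2012.
The following Monday is May 7 2012.
The following Sunday is May 13 2012.

May 13 2012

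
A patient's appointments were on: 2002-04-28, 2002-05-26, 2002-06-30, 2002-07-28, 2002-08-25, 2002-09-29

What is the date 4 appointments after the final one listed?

2003-01-26

All Sundays; the gaps (28, 35, 28, 28, 35) vary with month length.
This is the last Sunday of each month.
October 2002 ends with Sunday 2002-10-27.
November 2002 ends with Sunday 2002-11-24.
Last Sunday of December 2002: 2002-12-29.
January 2003 ends with Sunday 2003-01-26.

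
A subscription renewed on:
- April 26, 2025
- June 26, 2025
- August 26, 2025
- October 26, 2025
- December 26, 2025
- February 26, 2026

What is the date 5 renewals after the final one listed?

Gaps: 61, 61, 61, 61, 62 days — not constant. Every event is on the 26th of the month.
Pattern: the 26th of every 2 months.
April 2026: April 26, 2026.
Next: June 2026 → June 26, 2026.
August 2026: August 26, 2026.
October 2026: October 26, 2026.
December 2026: December 26, 2026.

December 26, 2026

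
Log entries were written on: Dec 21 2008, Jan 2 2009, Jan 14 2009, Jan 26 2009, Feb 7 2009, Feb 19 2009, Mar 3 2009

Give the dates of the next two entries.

Every event comes 12 days after the last (12, 12, 12, 12, 12, 12).
Mar 3 2009 + 12 days = Mar 15 2009.
Mar 15 2009 + 12 days = Mar 27 2009.

Mar 15 2009, Mar 27 2009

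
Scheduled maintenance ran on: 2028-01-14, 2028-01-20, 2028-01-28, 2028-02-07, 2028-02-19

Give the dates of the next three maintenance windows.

Intervals are 6, 8, 10, 12 days — an arithmetic progression with common difference 2.
Next gap: 14 days. 2028-02-19 + 14 days = 2028-03-04.
Next gap: 16 days. 2028-03-04 + 16 days = 2028-03-20.
Next gap: 18 days. 2028-03-20 + 18 days = 2028-04-07.

2028-03-04, 2028-03-20, 2028-04-07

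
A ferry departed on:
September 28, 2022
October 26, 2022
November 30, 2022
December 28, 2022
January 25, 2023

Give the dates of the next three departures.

February 22, 2023; March 29, 2023; April 26, 2023

These are Wednesdays with 28, 35, 28, 28-day gaps.
Each is the final Wednesday of its month — November 30, 2022 is past the 28th, so '4th Wednesday' doesn't fit.
February 2023 ends with Wednesday February 22, 2023.
Last Wednesday of March 2023: March 29, 2023.
April 2023 ends with Wednesday April 26, 2023.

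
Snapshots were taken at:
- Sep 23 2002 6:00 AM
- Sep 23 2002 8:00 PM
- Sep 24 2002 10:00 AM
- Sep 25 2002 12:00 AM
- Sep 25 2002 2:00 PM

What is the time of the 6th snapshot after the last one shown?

Sep 29 2002 2:00 AM

Spacing: 14, 14, 14, 14 h — constant 14 h.
Sep 25 2002 2:00 PM + 14 h = Sep 26 2002 4:00 AM.
Sep 26 2002 4:00 AM + 14 h = Sep 26 2002 6:00 PM.
Sep 26 2002 6:00 PM + 14 h = Sep 27 2002 8:00 AM.
Sep 27 2002 8:00 AM + 14 h = Sep 27 2002 10:00 PM.
Sep 27 2002 10:00 PM + 14 h = Sep 28 2002 12:00 PM.
Sep 28 2002 12:00 PM + 14 h = Sep 29 2002 2:00 AM.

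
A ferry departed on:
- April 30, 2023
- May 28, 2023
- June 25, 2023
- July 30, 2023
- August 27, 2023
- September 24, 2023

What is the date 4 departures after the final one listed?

Every date is a Sunday; gaps 28, 28, 35, 28, 28 days.
Each is the last Sunday of its month (at least one falls on the 29th or later, ruling out '4th Sunday').
October 2023 ends with Sunday October 29, 2023.
Last Sunday of November 2023: November 26, 2023.
Last Sunday of December 2023: December 31, 2023.
Last Sunday of January 2024: January 28, 2024.

January 28, 2024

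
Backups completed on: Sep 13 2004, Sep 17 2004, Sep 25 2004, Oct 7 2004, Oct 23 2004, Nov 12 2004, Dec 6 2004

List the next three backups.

Jan 3 2005, Feb 4 2005, Mar 12 2005

The spacing grows by 4 each time: 4, 8, 12, 16, 20, 24 days.
Next gap: 28 days. Dec 6 2004 + 28 days = Jan 3 2005.
Next gap: 32 days. Jan 3 2005 + 32 days = Feb 4 2005.
Next gap: 36 days. Feb 4 2005 + 36 days = Mar 12 2005.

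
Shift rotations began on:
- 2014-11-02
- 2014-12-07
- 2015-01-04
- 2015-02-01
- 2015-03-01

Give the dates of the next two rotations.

All dates are Sundays, 35, 28, 28, 28 days apart.
Specifically, the 1st Sunday of each month.
1st Sunday of April 2015: 2015-04-05.
1st Sunday of May 2015: 2015-05-03.

2015-04-05, 2015-05-03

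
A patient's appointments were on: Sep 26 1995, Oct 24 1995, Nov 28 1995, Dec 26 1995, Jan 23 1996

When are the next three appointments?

These are Tuesdays at 28- or 35-day spacing (28, 35, 28, 28).
The pattern: 4th Tuesday of the month.
February 1996 — 4th Tuesday is Feb 27 1996.
March 1996 — 4th Tuesday is Mar 26 1996.
April 1996 — 4th Tuesday is Apr 23 1996.

Feb 27 1996, Mar 26 1996, Apr 23 1996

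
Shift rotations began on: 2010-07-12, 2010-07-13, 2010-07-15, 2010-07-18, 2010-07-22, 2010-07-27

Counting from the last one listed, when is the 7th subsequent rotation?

The spacing grows by 1 each time: 1, 2, 3, 4, 5 days.
Next gap: 6 days. 2010-07-27 + 6 days = 2010-08-02.
Next gap: 7 days. 2010-08-02 + 7 days = 2010-08-09.
Next gap: 8 days. 2010-08-09 + 8 days = 2010-08-17.
Next gap: 9 days. 2010-08-17 + 9 days = 2010-08-26.
Next gap: 10 days. 2010-08-26 + 10 days = 2010-09-05.
Next gap: 11 days. 2010-09-05 + 11 days = 2010-09-16.
Next gap: 12 days. 2010-09-16 + 12 days = 2010-09-28.

2010-09-28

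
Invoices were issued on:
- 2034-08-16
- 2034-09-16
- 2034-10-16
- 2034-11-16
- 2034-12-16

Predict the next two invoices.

Gaps: 31, 30, 31, 30 days — not constant. Every event is on the 16th of the month.
Pattern: the 16th of each month.
Next: January 2035 → 2035-01-16.
February 2035: 2035-02-16.

2035-01-16, 2035-02-16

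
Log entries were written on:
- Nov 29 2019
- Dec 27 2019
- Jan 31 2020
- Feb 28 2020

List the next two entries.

Mar 27 2020, Apr 24 2020

These are Fridays with 28, 35, 28-day gaps.
Each is the final Friday of its month — Nov 29 2019 is past the 28th, so '4th Friday' doesn't fit.
March 2020 ends with Friday Mar 27 2020.
Last Friday of April 2020: Apr 24 2020.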